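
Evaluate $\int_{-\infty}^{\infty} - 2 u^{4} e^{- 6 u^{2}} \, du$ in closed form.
$- \frac{\sqrt{6} \sqrt{\pi}}{144}$

Begin with the known integral
$$J(a) = \int_{-\infty}^{\infty} - 2 e^{- a u^{2}} \, du = - \frac{2 \sqrt{\pi}}{\sqrt{a}}.$$

Differentiating under the integral sign brings down a factor of $(-u^2)$:
$$\frac{dJ}{da} = \int_{-\infty}^{\infty} 2 u^{2} e^{- a u^{2}} \, du = \frac{\sqrt{\pi}}{a^{\frac{3}{2}}}.$$

Repeating twice in total — each differentiation brings down another $(-u^2)$ — gives
$$\frac{d^{2}J}{da^{2}} = \int_{-\infty}^{\infty} - 2 u^{4} e^{- a u^{2}} \, du = - \frac{3 \sqrt{\pi}}{2 a^{\frac{5}{2}}},$$
and the integrand here is exactly the target integrand, so $I = - \frac{3 \sqrt{\pi}}{2 a^{\frac{5}{2}}}$.

Setting $a = 6$:
$$I = - \frac{\sqrt{6} \sqrt{\pi}}{144}.$$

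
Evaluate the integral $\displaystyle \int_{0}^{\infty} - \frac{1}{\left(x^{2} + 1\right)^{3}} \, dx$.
$- \frac{3 \pi}{16}$

Start from the standard arctangent integral
$$J(a) = \int_{0}^{\infty} - \frac{1}{a^{2} + x^{2}} \, dx = - \frac{\pi}{2 a}.$$

Differentiating under the integral sign with respect to $a$,
$$\frac{dJ}{da} = \int_{0}^{\infty} \frac{2 a}{\left(a^{2} + x^{2}\right)^{2}} \, dx = \frac{\pi}{2 a^{2}},$$
so $\int_{0}^{\infty} - \frac{1}{\left(a^{2} + x^{2}\right)^{2}} \, dx = - \frac{\pi}{4 a^{3}}$.

Repeating — each differentiation of $1/(x^2+a^2)^j$ produces $-2ja/(x^2+a^2)^{j+1}$ — and dividing through by $-2ja$ at each step yields, after $2$ differentiations in total,
$$\int_{0}^{\infty} - \frac{1}{\left(a^{2} + x^{2}\right)^{3}} \, dx = - \frac{3 \pi}{16 a^{5}}.$$

Setting $a = 1$:
$$I = - \frac{3 \pi}{16}.$$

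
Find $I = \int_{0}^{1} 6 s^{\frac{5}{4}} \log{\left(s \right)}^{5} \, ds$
$- \frac{327680}{59049}$

Consider the simpler parametrised integral
$$J(a) = \int_{0}^{1} 6 s^{a} \, ds = \frac{6}{a + 1}.$$

Differentiating under the integral sign brings down a factor of $\ln s$:
$$\frac{dJ}{da} = \int_{0}^{1} 6 s^{a} \log{\left(s \right)} \, ds = - \frac{6}{\left(a + 1\right)^{2}}.$$

Repeating $5$ times in total — each differentiation brings down another $\ln s$ — gives
$$\frac{d^{5}J}{da^{5}} = \int_{0}^{1} 6 s^{a} \log{\left(s \right)}^{5} \, ds = - \frac{720}{\left(a + 1\right)^{6}},$$
and the integrand here is exactly the target integrand, so $I = - \frac{720}{\left(a + 1\right)^{6}}$.

Setting $a = \frac{5}{4}$:
$$I = - \frac{327680}{59049}.$$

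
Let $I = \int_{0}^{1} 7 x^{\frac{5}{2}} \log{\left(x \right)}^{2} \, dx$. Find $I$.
$\frac{16}{49}$

Start from the elementary integral
$$J(a) = \int_{0}^{1} 7 x^{a} \, dx = \frac{7}{a + 1}.$$

Differentiating under the integral sign brings down a factor of $\ln x$:
$$\frac{dJ}{da} = \int_{0}^{1} 7 x^{a} \log{\left(x \right)} \, dx = - \frac{7}{\left(a + 1\right)^{2}}.$$

Repeating twice in total — each differentiation brings down another $\ln x$ — gives
$$\frac{d^{2}J}{da^{2}} = \int_{0}^{1} 7 x^{a} \log{\left(x \right)}^{2} \, dx = \frac{14}{\left(a + 1\right)^{3}},$$
and the integrand here is exactly the target integrand, so $I = \frac{14}{\left(a + 1\right)^{3}}$.

Setting $a = \frac{5}{2}$:
$$I = \frac{16}{49}.$$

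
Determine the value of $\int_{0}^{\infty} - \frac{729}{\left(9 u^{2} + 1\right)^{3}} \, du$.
$- \frac{729 \pi}{16}$

Begin with the known result
$$J(a) = \int_{0}^{\infty} - \frac{1}{a^{2} + u^{2}} \, du = - \frac{\pi}{2 a}.$$

Differentiating under the integral sign with respect to $a$,
$$\frac{dJ}{da} = \int_{0}^{\infty} \frac{2 a}{\left(a^{2} + u^{2}\right)^{2}} \, du = \frac{\pi}{2 a^{2}},$$
so $\int_{0}^{\infty} - \frac{1}{\left(a^{2} + u^{2}\right)^{2}} \, du = - \frac{\pi}{4 a^{3}}$.

Repeating — each differentiation of $1/(u^2+a^2)^j$ produces $-2ja/(u^2+a^2)^{j+1}$ — and dividing through by $-2ja$ at each step yields, after $2$ differentiations in total,
$$\int_{0}^{\infty} - \frac{1}{\left(a^{2} + u^{2}\right)^{3}} \, du = - \frac{3 \pi}{16 a^{5}}.$$

Setting $a = \frac{1}{3}$:
$$I = - \frac{729 \pi}{16}.$$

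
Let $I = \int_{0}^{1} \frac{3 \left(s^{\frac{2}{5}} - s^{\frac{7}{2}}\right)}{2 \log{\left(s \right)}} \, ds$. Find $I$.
$\log{\left(\frac{14 \sqrt{70}}{675} \right)}$

Consider the one-parameter family: let $I(a) = \int_{0}^{1} \frac{3 \left(- s^{\frac{7}{2}} + s^{a}\right)}{2 \log{\left(s \right)}} \, ds$.

Since $\dfrac{\partial}{\partial a}\,s^{a} = s^{a} \ln s$, the $\ln s$ in the denominator cancels and
$$\frac{dI}{da} = \int_{0}^{1} \frac{3}{2} s^{a} \, ds = \frac{3}{2} \left[\frac{s^{a+1}}{a+1}\right]_0^1 = \frac{3}{2 \left(a + 1\right)}.$$

Integrating with respect to $a$ gives $I(a) = \log{\left(\frac{2 \sqrt{2} \left(a + 1\right)^{\frac{3}{2}}}{27} \right)} + C$.

At $a = \frac{7}{2}$ the integrand is identically $0$, so $I(\frac{7}{2}) = 0$. The closed form gives $0$, hence $C = 0$.

Setting $a = \frac{2}{5}$:
$$I = \log{\left(\frac{14 \sqrt{70}}{675} \right)}.$$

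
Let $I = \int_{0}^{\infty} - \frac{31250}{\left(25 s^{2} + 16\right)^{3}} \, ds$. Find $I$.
$- \frac{9375 \pi}{8192}$

Recall the elementary integral
$$J(a) = \int_{0}^{\infty} - \frac{2}{a^{2} + s^{2}} \, ds = - \frac{\pi}{a}.$$

Differentiating under the integral sign with respect to $a$,
$$\frac{dJ}{da} = \int_{0}^{\infty} \frac{4 a}{\left(a^{2} + s^{2}\right)^{2}} \, ds = \frac{\pi}{a^{2}},$$
so $\int_{0}^{\infty} - \frac{2}{\left(a^{2} + s^{2}\right)^{2}} \, ds = - \frac{\pi}{2 a^{3}}$.

Repeating — each differentiation of $1/(s^2+a^2)^j$ produces $-2ja/(s^2+a^2)^{j+1}$ — and dividing through by $-2ja$ at each step yields, after $2$ differentiations in total,
$$\int_{0}^{\infty} - \frac{2}{\left(a^{2} + s^{2}\right)^{3}} \, ds = - \frac{3 \pi}{8 a^{5}}.$$

Setting $a = \frac{4}{5}$:
$$I = - \frac{9375 \pi}{8192}.$$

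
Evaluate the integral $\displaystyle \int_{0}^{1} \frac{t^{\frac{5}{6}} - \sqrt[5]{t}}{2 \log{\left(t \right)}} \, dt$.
$- \log{\left(6 \right)} + \frac{\log{\left(55 \right)}}{2}$

Replace the exponent $\frac{5}{6}$ by a parameter $a$: let $I(a) = \int_{0}^{1} \frac{- \sqrt[5]{t} + t^{a}}{2 \log{\left(t \right)}} \, dt$.

Since $\dfrac{\partial}{\partial a}\,t^{a} = t^{a} \ln t$, the $\ln t$ in the denominator cancels and
$$\frac{dI}{da} = \int_{0}^{1} \frac{1}{2} t^{a} \, dt = \frac{1}{2} \left[\frac{t^{a+1}}{a+1}\right]_0^1 = \frac{1}{2 \left(a + 1\right)}.$$

Integrating with respect to $a$ gives $I(a) = \log{\left(\frac{\sqrt{30} \sqrt{a + 1}}{6} \right)} + C$.

At $a = \frac{1}{5}$ the integrand is identically $0$, so $I(\frac{1}{5}) = 0$. The closed form gives $0$, hence $C = 0$.

Setting $a = \frac{5}{6}$:
$$I = - \log{\left(6 \right)} + \frac{\log{\left(55 \right)}}{2}.$$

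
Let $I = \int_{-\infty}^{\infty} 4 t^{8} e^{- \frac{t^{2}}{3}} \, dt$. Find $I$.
$\frac{8505 \sqrt{3} \sqrt{\pi}}{4}$

Begin with the known integral
$$J(a) = \int_{-\infty}^{\infty} 4 e^{- a t^{2}} \, dt = \frac{4 \sqrt{\pi}}{\sqrt{a}}.$$

Differentiating under the integral sign brings down a factor of $(-t^2)$:
$$\frac{dJ}{da} = \int_{-\infty}^{\infty} - 4 t^{2} e^{- a t^{2}} \, dt = - \frac{2 \sqrt{\pi}}{a^{\frac{3}{2}}}.$$

Repeating $4$ times in total — each differentiation brings down another $(-t^2)$ — gives
$$\frac{d^{4}J}{da^{4}} = \int_{-\infty}^{\infty} 4 t^{8} e^{- a t^{2}} \, dt = \frac{105 \sqrt{\pi}}{4 a^{\frac{9}{2}}},$$
and the integrand here is exactly the target integrand, so $I = \frac{105 \sqrt{\pi}}{4 a^{\frac{9}{2}}}$.

Setting $a = \frac{1}{3}$:
$$I = \frac{8505 \sqrt{3} \sqrt{\pi}}{4}.$$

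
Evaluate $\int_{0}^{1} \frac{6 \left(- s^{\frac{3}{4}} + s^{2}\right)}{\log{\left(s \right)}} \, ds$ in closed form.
$\log{\left(\frac{2985984}{117649} \right)}$

Consider the one-parameter family: let $I(a) = \int_{0}^{1} \frac{6 \left(s^{2} - s^{a}\right)}{\log{\left(s \right)}} \, ds$.

Since $\dfrac{\partial}{\partial a}\,s^{a} = s^{a} \ln s$, the $\ln s$ in the denominator cancels and
$$\frac{dI}{da} = \int_{0}^{1} -6 s^{a} \, ds = -6 \left[\frac{s^{a+1}}{a+1}\right]_0^1 = - \frac{6}{a + 1}.$$

Integrating with respect to $a$ gives $I(a) = \log{\left(\frac{729}{\left(a + 1\right)^{6}} \right)} + C$.

At $a = 2$ the integrand is identically $0$, so $I(2) = 0$. The closed form gives $0$, hence $C = 0$.

Setting $a = \frac{3}{4}$:
$$I = \log{\left(\frac{2985984}{117649} \right)}.$$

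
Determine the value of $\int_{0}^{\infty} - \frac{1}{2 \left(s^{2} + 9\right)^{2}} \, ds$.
$- \frac{\pi}{216}$

Recall the elementary integral
$$J(a) = \int_{0}^{\infty} - \frac{1}{2 \left(a^{2} + s^{2}\right)} \, ds = - \frac{\pi}{4 a}.$$

Differentiating under the integral sign with respect to $a$,
$$\frac{dJ}{da} = \int_{0}^{\infty} \frac{a}{\left(a^{2} + s^{2}\right)^{2}} \, ds = \frac{\pi}{4 a^{2}},$$
so $\int_{0}^{\infty} - \frac{1}{2 \left(a^{2} + s^{2}\right)^{2}} \, ds = - \frac{\pi}{8 a^{3}}$.

Setting $a = 3$:
$$I = - \frac{\pi}{216}.$$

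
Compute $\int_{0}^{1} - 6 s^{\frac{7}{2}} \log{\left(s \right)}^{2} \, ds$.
$- \frac{32}{243}$

Start from the elementary integral
$$J(a) = \int_{0}^{1} - 6 s^{a} \, ds = - \frac{6}{a + 1}.$$

Differentiating under the integral sign brings down a factor of $\ln s$:
$$\frac{dJ}{da} = \int_{0}^{1} - 6 s^{a} \log{\left(s \right)} \, ds = \frac{6}{\left(a + 1\right)^{2}}.$$

Repeating twice in total — each differentiation brings down another $\ln s$ — gives
$$\frac{d^{2}J}{da^{2}} = \int_{0}^{1} - 6 s^{a} \log{\left(s \right)}^{2} \, ds = - \frac{12}{\left(a + 1\right)^{3}},$$
and the integrand here is exactly the target integrand, so $I = - \frac{12}{\left(a + 1\right)^{3}}$.

Setting $a = \frac{7}{2}$:
$$I = - \frac{32}{243}.$$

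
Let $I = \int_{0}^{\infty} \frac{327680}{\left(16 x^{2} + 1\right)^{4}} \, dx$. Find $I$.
$12800 \pi$

Recall the elementary integral
$$J(a) = \int_{0}^{\infty} \frac{5}{a^{2} + x^{2}} \, dx = \frac{5 \pi}{2 a}.$$

Differentiating under the integral sign with respect to $a$,
$$\frac{dJ}{da} = \int_{0}^{\infty} - \frac{10 a}{\left(a^{2} + x^{2}\right)^{2}} \, dx = - \frac{5 \pi}{2 a^{2}},$$
so $\int_{0}^{\infty} \frac{5}{\left(a^{2} + x^{2}\right)^{2}} \, dx = \frac{5 \pi}{4 a^{3}}$.

Repeating — each differentiation of $1/(x^2+a^2)^j$ produces $-2ja/(x^2+a^2)^{j+1}$ — and dividing through by $-2ja$ at each step yields, after $3$ differentiations in total,
$$\int_{0}^{\infty} \frac{5}{\left(a^{2} + x^{2}\right)^{4}} \, dx = \frac{25 \pi}{32 a^{7}}.$$

Setting $a = \frac{1}{4}$:
$$I = 12800 \pi.$$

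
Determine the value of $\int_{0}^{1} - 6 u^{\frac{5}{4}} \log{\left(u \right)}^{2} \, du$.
$- \frac{256}{243}$

Start from the elementary integral
$$J(a) = \int_{0}^{1} - 6 u^{a} \, du = - \frac{6}{a + 1}.$$

Differentiating under the integral sign brings down a factor of $\ln u$:
$$\frac{dJ}{da} = \int_{0}^{1} - 6 u^{a} \log{\left(u \right)} \, du = \frac{6}{\left(a + 1\right)^{2}}.$$

Repeating twice in total — each differentiation brings down another $\ln u$ — gives
$$\frac{d^{2}J}{da^{2}} = \int_{0}^{1} - 6 u^{a} \log{\left(u \right)}^{2} \, du = - \frac{12}{\left(a + 1\right)^{3}},$$
and the integrand here is exactly the target integrand, so $I = - \frac{12}{\left(a + 1\right)^{3}}$.

Setting $a = \frac{5}{4}$:
$$I = - \frac{256}{243}.$$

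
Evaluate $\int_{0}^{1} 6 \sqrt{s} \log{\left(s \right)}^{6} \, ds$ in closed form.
$\frac{20480}{81}$

Begin with the known integral
$$J(a) = \int_{0}^{1} 6 s^{a} \, ds = \frac{6}{a + 1}.$$

Differentiating under the integral sign brings down a factor of $\ln s$:
$$\frac{dJ}{da} = \int_{0}^{1} 6 s^{a} \log{\left(s \right)} \, ds = - \frac{6}{\left(a + 1\right)^{2}}.$$

Repeating $6$ times in total — each differentiation brings down another $\ln s$ — gives
$$\frac{d^{6}J}{da^{6}} = \int_{0}^{1} 6 s^{a} \log{\left(s \right)}^{6} \, ds = \frac{4320}{\left(a + 1\right)^{7}},$$
and the integrand here is exactly the target integrand, so $I = \frac{4320}{\left(a + 1\right)^{7}}$.

Setting $a = \frac{1}{2}$:
$$I = \frac{20480}{81}.$$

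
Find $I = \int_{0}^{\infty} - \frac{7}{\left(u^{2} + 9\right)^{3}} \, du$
$- \frac{7 \pi}{1296}$

Recall the elementary integral
$$J(a) = \int_{0}^{\infty} - \frac{7}{a^{2} + u^{2}} \, du = - \frac{7 \pi}{2 a}.$$

Differentiating under the integral sign with respect to $a$,
$$\frac{dJ}{da} = \int_{0}^{\infty} \frac{14 a}{\left(a^{2} + u^{2}\right)^{2}} \, du = \frac{7 \pi}{2 a^{2}},$$
so $\int_{0}^{\infty} - \frac{7}{\left(a^{2} + u^{2}\right)^{2}} \, du = - \frac{7 \pi}{4 a^{3}}$.

Repeating — each differentiation of $1/(u^2+a^2)^j$ produces $-2ja/(u^2+a^2)^{j+1}$ — and dividing through by $-2ja$ at each step yields, after $2$ differentiations in total,
$$\int_{0}^{\infty} - \frac{7}{\left(a^{2} + u^{2}\right)^{3}} \, du = - \frac{21 \pi}{16 a^{5}}.$$

Setting $a = 3$:
$$I = - \frac{7 \pi}{1296}.$$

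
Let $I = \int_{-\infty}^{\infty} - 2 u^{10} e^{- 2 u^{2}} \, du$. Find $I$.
$- \frac{945 \sqrt{2} \sqrt{\pi}}{1024}$

Begin with the known integral
$$J(a) = \int_{-\infty}^{\infty} - 2 e^{- a u^{2}} \, du = - \frac{2 \sqrt{\pi}}{\sqrt{a}}.$$

Differentiating under the integral sign brings down a factor of $(-u^2)$:
$$\frac{dJ}{da} = \int_{-\infty}^{\infty} 2 u^{2} e^{- a u^{2}} \, du = \frac{\sqrt{\pi}}{a^{\frac{3}{2}}}.$$

Repeating $5$ times in total — each differentiation brings down another $(-u^2)$ — gives
$$\frac{d^{5}J}{da^{5}} = \int_{-\infty}^{\infty} 2 u^{10} e^{- a u^{2}} \, du = \frac{945 \sqrt{\pi}}{16 a^{\frac{11}{2}}},$$
and the integrand here is $(-1)^{5}$ times the target integrand, so $I = (-1)^{5}\,\frac{d^{5}J}{da^{5}} = - \frac{945 \sqrt{\pi}}{16 a^{\frac{11}{2}}}$.

Setting $a = 2$:
$$I = - \frac{945 \sqrt{2} \sqrt{\pi}}{1024}.$$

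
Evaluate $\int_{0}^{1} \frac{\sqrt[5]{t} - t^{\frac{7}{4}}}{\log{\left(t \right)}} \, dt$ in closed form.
$\log{\left(\frac{24}{55} \right)}$

Replace the exponent $\frac{1}{5}$ by a parameter $a$: let $I(a) = \int_{0}^{1} \frac{- t^{\frac{7}{4}} + t^{a}}{\log{\left(t \right)}} \, dt$.

Since $\dfrac{\partial}{\partial a}\,t^{a} = t^{a} \ln t$, the $\ln t$ in the denominator cancels and
$$\frac{dI}{da} = \int_{0}^{1} t^{a} \, dt = \left[\frac{t^{a+1}}{a+1}\right]_0^1 = \frac{1}{a + 1}.$$

Integrating with respect to $a$ gives $I(a) = \log{\left(\frac{4 a}{11} + \frac{4}{11} \right)} + C$.

At $a = \frac{7}{4}$ the integrand is identically $0$, so $I(\frac{7}{4}) = 0$. The closed form gives $0$, hence $C = 0$.

Setting $a = \frac{1}{5}$:
$$I = \log{\left(\frac{24}{55} \right)}.$$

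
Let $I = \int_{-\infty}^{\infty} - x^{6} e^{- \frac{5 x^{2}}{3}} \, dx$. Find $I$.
$- \frac{81 \sqrt{15} \sqrt{\pi}}{1000}$

Begin with the known integral
$$J(a) = \int_{-\infty}^{\infty} - e^{- a x^{2}} \, dx = - \frac{\sqrt{\pi}}{\sqrt{a}}.$$

Differentiating under the integral sign brings down a factor of $(-x^2)$:
$$\frac{dJ}{da} = \int_{-\infty}^{\infty} x^{2} e^{- a x^{2}} \, dx = \frac{\sqrt{\pi}}{2 a^{\frac{3}{2}}}.$$

Repeating $3$ times in total — each differentiation brings down another $(-x^2)$ — gives
$$\frac{d^{3}J}{da^{3}} = \int_{-\infty}^{\infty} x^{6} e^{- a x^{2}} \, dx = \frac{15 \sqrt{\pi}}{8 a^{\frac{7}{2}}},$$
and the integrand here is $(-1)^{3}$ times the target integrand, so $I = (-1)^{3}\,\frac{d^{3}J}{da^{3}} = - \frac{15 \sqrt{\pi}}{8 a^{\frac{7}{2}}}$.

Setting $a = \frac{5}{3}$:
$$I = - \frac{81 \sqrt{15} \sqrt{\pi}}{1000}.$$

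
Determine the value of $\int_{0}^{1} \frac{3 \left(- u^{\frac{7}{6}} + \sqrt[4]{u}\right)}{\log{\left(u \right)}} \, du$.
$\log{\left(\frac{3375}{17576} \right)}$

Consider the one-parameter family: let $I(a) = \int_{0}^{1} \frac{3 \left(- u^{\frac{7}{6}} + u^{a}\right)}{\log{\left(u \right)}} \, du$.

Since $\dfrac{\partial}{\partial a}\,u^{a} = u^{a} \ln u$, the $\ln u$ in the denominator cancels and
$$\frac{dI}{da} = \int_{0}^{1} 3 u^{a} \, du = 3 \left[\frac{u^{a+1}}{a+1}\right]_0^1 = \frac{3}{a + 1}.$$

Integrating with respect to $a$ gives $I(a) = \log{\left(\frac{216 \left(a + 1\right)^{3}}{2197} \right)} + C$.

At $a = \frac{7}{6}$ the integrand is identically $0$, so $I(\frac{7}{6}) = 0$. The closed form gives $0$, hence $C = 0$.

Setting $a = \frac{1}{4}$:
$$I = \log{\left(\frac{3375}{17576} \right)}.$$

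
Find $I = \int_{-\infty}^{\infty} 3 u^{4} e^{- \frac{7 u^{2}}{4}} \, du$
$\frac{72 \sqrt{7} \sqrt{\pi}}{343}$

Consider the simpler parametrised integral
$$J(a) = \int_{-\infty}^{\infty} 3 e^{- a u^{2}} \, du = \frac{3 \sqrt{\pi}}{\sqrt{a}}.$$

Differentiating under the integral sign brings down a factor of $(-u^2)$:
$$\frac{dJ}{da} = \int_{-\infty}^{\infty} - 3 u^{2} e^{- a u^{2}} \, du = - \frac{3 \sqrt{\pi}}{2 a^{\frac{3}{2}}}.$$

Repeating twice in total — each differentiation brings down another $(-u^2)$ — gives
$$\frac{d^{2}J}{da^{2}} = \int_{-\infty}^{\infty} 3 u^{4} e^{- a u^{2}} \, du = \frac{9 \sqrt{\pi}}{4 a^{\frac{5}{2}}},$$
and the integrand here is exactly the target integrand, so $I = \frac{9 \sqrt{\pi}}{4 a^{\frac{5}{2}}}$.

Setting $a = \frac{7}{4}$:
$$I = \frac{72 \sqrt{7} \sqrt{\pi}}{343}.$$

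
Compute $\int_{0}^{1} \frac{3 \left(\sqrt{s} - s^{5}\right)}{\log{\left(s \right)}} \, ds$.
$- \log{\left(64 \right)}$

Introduce a parameter $a$ in the exponent: let $I(a) = \int_{0}^{1} \frac{3 \left(- s^{5} + s^{a}\right)}{\log{\left(s \right)}} \, ds$.

Since $\dfrac{\partial}{\partial a}\,s^{a} = s^{a} \ln s$, the $\ln s$ in the denominator cancels and
$$\frac{dI}{da} = \int_{0}^{1} 3 s^{a} \, ds = 3 \left[\frac{s^{a+1}}{a+1}\right]_0^1 = \frac{3}{a + 1}.$$

Integrating with respect to $a$ gives $I(a) = \log{\left(\frac{\left(a + 1\right)^{3}}{216} \right)} + C$.

At $a = 5$ the integrand is identically $0$, so $I(5) = 0$. The closed form gives $0$, hence $C = 0$.

Setting $a = \frac{1}{2}$:
$$I = - \log{\left(64 \right)}.$$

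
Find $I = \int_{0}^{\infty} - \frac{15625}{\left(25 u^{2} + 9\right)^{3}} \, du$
$- \frac{3125 \pi}{1296}$

Start from the standard arctangent integral
$$J(a) = \int_{0}^{\infty} - \frac{1}{a^{2} + u^{2}} \, du = - \frac{\pi}{2 a}.$$

Differentiating under the integral sign with respect to $a$,
$$\frac{dJ}{da} = \int_{0}^{\infty} \frac{2 a}{\left(a^{2} + u^{2}\right)^{2}} \, du = \frac{\pi}{2 a^{2}},$$
so $\int_{0}^{\infty} - \frac{1}{\left(a^{2} + u^{2}\right)^{2}} \, du = - \frac{\pi}{4 a^{3}}$.

Repeating — each differentiation of $1/(u^2+a^2)^j$ produces $-2ja/(u^2+a^2)^{j+1}$ — and dividing through by $-2ja$ at each step yields, after $2$ differentiations in total,
$$\int_{0}^{\infty} - \frac{1}{\left(a^{2} + u^{2}\right)^{3}} \, du = - \frac{3 \pi}{16 a^{5}}.$$

Setting $a = \frac{3}{5}$:
$$I = - \frac{3125 \pi}{1296}.$$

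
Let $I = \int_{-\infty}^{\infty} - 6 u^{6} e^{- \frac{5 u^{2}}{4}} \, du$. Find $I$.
$- \frac{288 \sqrt{5} \sqrt{\pi}}{125}$

Consider the simpler parametrised integral
$$J(a) = \int_{-\infty}^{\infty} - 6 e^{- a u^{2}} \, du = - \frac{6 \sqrt{\pi}}{\sqrt{a}}.$$

Differentiating under the integral sign brings down a factor of $(-u^2)$:
$$\frac{dJ}{da} = \int_{-\infty}^{\infty} 6 u^{2} e^{- a u^{2}} \, du = \frac{3 \sqrt{\pi}}{a^{\frac{3}{2}}}.$$

Repeating $3$ times in total — each differentiation brings down another $(-u^2)$ — gives
$$\frac{d^{3}J}{da^{3}} = \int_{-\infty}^{\infty} 6 u^{6} e^{- a u^{2}} \, du = \frac{45 \sqrt{\pi}}{4 a^{\frac{7}{2}}},$$
and the integrand here is $(-1)^{3}$ times the target integrand, so $I = (-1)^{3}\,\frac{d^{3}J}{da^{3}} = - \frac{45 \sqrt{\pi}}{4 a^{\frac{7}{2}}}$.

Setting $a = \frac{5}{4}$:
$$I = - \frac{288 \sqrt{5} \sqrt{\pi}}{125}.$$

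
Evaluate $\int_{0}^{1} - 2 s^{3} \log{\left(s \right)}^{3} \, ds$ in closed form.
$\frac{3}{64}$

Start from the elementary integral
$$J(a) = \int_{0}^{1} - 2 s^{a} \, ds = - \frac{2}{a + 1}.$$

Differentiating under the integral sign brings down a factor of $\ln s$:
$$\frac{dJ}{da} = \int_{0}^{1} - 2 s^{a} \log{\left(s \right)} \, ds = \frac{2}{\left(a + 1\right)^{2}}.$$

Repeating $3$ times in total — each differentiation brings down another $\ln s$ — gives
$$\frac{d^{3}J}{da^{3}} = \int_{0}^{1} - 2 s^{a} \log{\left(s \right)}^{3} \, ds = \frac{12}{\left(a + 1\right)^{4}},$$
and the integrand here is exactly the target integrand, so $I = \frac{12}{\left(a + 1\right)^{4}}$.

Setting $a = 3$:
$$I = \frac{3}{64}.$$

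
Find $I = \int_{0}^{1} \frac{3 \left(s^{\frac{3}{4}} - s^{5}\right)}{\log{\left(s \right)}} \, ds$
$\log{\left(\frac{343}{13824} \right)}$

Replace the exponent $\frac{3}{4}$ by a parameter $a$: let $I(a) = \int_{0}^{1} \frac{3 \left(- s^{5} + s^{a}\right)}{\log{\left(s \right)}} \, ds$.

Since $\dfrac{\partial}{\partial a}\,s^{a} = s^{a} \ln s$, the $\ln s$ in the denominator cancels and
$$\frac{dI}{da} = \int_{0}^{1} 3 s^{a} \, ds = 3 \left[\frac{s^{a+1}}{a+1}\right]_0^1 = \frac{3}{a + 1}.$$

Integrating with respect to $a$ gives $I(a) = \log{\left(\frac{\left(a + 1\right)^{3}}{216} \right)} + C$.

At $a = 5$ the integrand is identically $0$, so $I(5) = 0$. The closed form gives $0$, hence $C = 0$.

Setting $a = \frac{3}{4}$:
$$I = \log{\left(\frac{343}{13824} \right)}.$$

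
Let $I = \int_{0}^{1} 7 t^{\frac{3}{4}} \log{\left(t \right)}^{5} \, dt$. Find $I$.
$- \frac{491520}{16807}$

Consider the simpler parametrised integral
$$J(a) = \int_{0}^{1} 7 t^{a} \, dt = \frac{7}{a + 1}.$$

Differentiating under the integral sign brings down a factor of $\ln t$:
$$\frac{dJ}{da} = \int_{0}^{1} 7 t^{a} \log{\left(t \right)} \, dt = - \frac{7}{\left(a + 1\right)^{2}}.$$

Repeating $5$ times in total — each differentiation brings down another $\ln t$ — gives
$$\frac{d^{5}J}{da^{5}} = \int_{0}^{1} 7 t^{a} \log{\left(t \right)}^{5} \, dt = - \frac{840}{\left(a + 1\right)^{6}},$$
and the integrand here is exactly the target integrand, so $I = - \frac{840}{\left(a + 1\right)^{6}}$.

Setting $a = \frac{3}{4}$:
$$I = - \frac{491520}{16807}.$$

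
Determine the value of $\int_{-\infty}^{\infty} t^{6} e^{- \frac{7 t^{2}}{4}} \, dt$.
$\frac{240 \sqrt{7} \sqrt{\pi}}{2401}$

Start from the elementary integral
$$J(a) = \int_{-\infty}^{\infty} e^{- a t^{2}} \, dt = \frac{\sqrt{\pi}}{\sqrt{a}}.$$

Differentiating under the integral sign brings down a factor of $(-t^2)$:
$$\frac{dJ}{da} = \int_{-\infty}^{\infty} - t^{2} e^{- a t^{2}} \, dt = - \frac{\sqrt{\pi}}{2 a^{\frac{3}{2}}}.$$

Repeating $3$ times in total — each differentiation brings down another $(-t^2)$ — gives
$$\frac{d^{3}J}{da^{3}} = \int_{-\infty}^{\infty} - t^{6} e^{- a t^{2}} \, dt = - \frac{15 \sqrt{\pi}}{8 a^{\frac{7}{2}}},$$
and the integrand here is $(-1)^{3}$ times the target integrand, so $I = (-1)^{3}\,\frac{d^{3}J}{da^{3}} = \frac{15 \sqrt{\pi}}{8 a^{\frac{7}{2}}}$.

Setting $a = \frac{7}{4}$:
$$I = \frac{240 \sqrt{7} \sqrt{\pi}}{2401}.$$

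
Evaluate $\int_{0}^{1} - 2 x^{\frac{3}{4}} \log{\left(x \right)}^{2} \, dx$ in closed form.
$- \frac{256}{343}$

Start from the elementary integral
$$J(a) = \int_{0}^{1} - 2 x^{a} \, dx = - \frac{2}{a + 1}.$$

Differentiating under the integral sign brings down a factor of $\ln x$:
$$\frac{dJ}{da} = \int_{0}^{1} - 2 x^{a} \log{\left(x \right)} \, dx = \frac{2}{\left(a + 1\right)^{2}}.$$

Repeating twice in total — each differentiation brings down another $\ln x$ — gives
$$\frac{d^{2}J}{da^{2}} = \int_{0}^{1} - 2 x^{a} \log{\left(x \right)}^{2} \, dx = - \frac{4}{\left(a + 1\right)^{3}},$$
and the integrand here is exactly the target integrand, so $I = - \frac{4}{\left(a + 1\right)^{3}}$.

Setting $a = \frac{3}{4}$:
$$I = - \frac{256}{343}.$$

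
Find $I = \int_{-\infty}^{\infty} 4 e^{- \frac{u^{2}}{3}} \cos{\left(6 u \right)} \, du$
$\frac{4 \sqrt{3} \sqrt{\pi}}{e^{27}}$

Let $b$ denote the cosine frequency and define $I(b) = \int_{-\infty}^{\infty} 4 e^{- \frac{u^{2}}{3}} \cos{\left(b u \right)} \, du$.

Differentiating under the integral sign,
$$I'(b) = \int_{-\infty}^{\infty} - 4 u e^{- \frac{u^{2}}{3}} \sin{\left(b u \right)} \, du.$$

Integrate $\int_{-\infty}^{\infty} u \sin(b u)\, e^{- \frac{u^{2}}{3}}\, du$ by parts with $w = \sin(b u)$ and $dv = u\, e^{- \frac{u^{2}}{3}}\, du$, giving $v = - \frac{3 e^{- \frac{u^{2}}{3}}}{2}$. The boundary term vanishes and
$$\int_{-\infty}^{\infty} u \sin(b u)\, e^{- \frac{u^{2}}{3}}\, du = \frac{3 b}{2} \int_{-\infty}^{\infty} \cos(b u)\, e^{- \frac{u^{2}}{3}}\, du,$$
so $I'(b) = - \frac{3 b}{2}\, I(b)$.

This is a separable first-order ODE; solving with the initial condition $I(0) = \int_{-\infty}^{\infty} 4 e^{- \frac{u^{2}}{3}}\,du = 4 \sqrt{3} \sqrt{\pi}$ gives
$$I(b) = 4 \sqrt{3} \sqrt{\pi} e^{- \frac{3 b^{2}}{4}}.$$

Setting $b = 6$:
$$I = \frac{4 \sqrt{3} \sqrt{\pi}}{e^{27}}.$$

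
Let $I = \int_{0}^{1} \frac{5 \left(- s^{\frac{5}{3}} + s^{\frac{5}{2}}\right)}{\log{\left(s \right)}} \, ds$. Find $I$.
$- \log{\left(\frac{1048576}{4084101} \right)}$

Introduce a parameter $a$ in the exponent: let $I(a) = \int_{0}^{1} \frac{5 \left(s^{\frac{5}{2}} - s^{a}\right)}{\log{\left(s \right)}} \, ds$.

Since $\dfrac{\partial}{\partial a}\,s^{a} = s^{a} \ln s$, the $\ln s$ in the denominator cancels and
$$\frac{dI}{da} = \int_{0}^{1} -5 s^{a} \, ds = -5 \left[\frac{s^{a+1}}{a+1}\right]_0^1 = - \frac{5}{a + 1}.$$

Integrating with respect to $a$ gives $I(a) = - \log{\left(\frac{32 \left(a + 1\right)^{5}}{16807} \right)} + C$.

At $a = \frac{5}{2}$ the integrand is identically $0$, so $I(\frac{5}{2}) = 0$. The closed form gives $0$, hence $C = 0$.

Setting $a = \frac{5}{3}$:
$$I = - \log{\left(\frac{1048576}{4084101} \right)}.$$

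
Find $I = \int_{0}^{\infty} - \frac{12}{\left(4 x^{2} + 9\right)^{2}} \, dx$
$- \frac{\pi}{18}$

Begin with the known result
$$J(a) = \int_{0}^{\infty} - \frac{3}{4 \left(a^{2} + x^{2}\right)} \, dx = - \frac{3 \pi}{8 a}.$$

Differentiating under the integral sign with respect to $a$,
$$\frac{dJ}{da} = \int_{0}^{\infty} \frac{3 a}{2 \left(a^{2} + x^{2}\right)^{2}} \, dx = \frac{3 \pi}{8 a^{2}},$$
so $\int_{0}^{\infty} - \frac{3}{4 \left(a^{2} + x^{2}\right)^{2}} \, dx = - \frac{3 \pi}{16 a^{3}}$.

Setting $a = \frac{3}{2}$:
$$I = - \frac{\pi}{18}.$$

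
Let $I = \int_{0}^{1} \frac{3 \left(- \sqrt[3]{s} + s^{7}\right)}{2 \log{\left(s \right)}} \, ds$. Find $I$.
$\frac{3 \log{\left(6 \right)}}{2}$

Replace the exponent $\frac{1}{3}$ by a parameter $a$: let $I(a) = \int_{0}^{1} \frac{3 \left(s^{7} - s^{a}\right)}{2 \log{\left(s \right)}} \, ds$.

Since $\dfrac{\partial}{\partial a}\,s^{a} = s^{a} \ln s$, the $\ln s$ in the denominator cancels and
$$\frac{dI}{da} = \int_{0}^{1} - \frac{3}{2} s^{a} \, ds = - \frac{3}{2} \left[\frac{s^{a+1}}{a+1}\right]_0^1 = - \frac{3}{2 a + 2}.$$

Integrating with respect to $a$ gives $I(a) = - \frac{3 \log{\left(a + 1 \right)}}{2} + \frac{9 \log{\left(2 \right)}}{2} + C$.

At $a = 7$ the integrand is identically $0$, so $I(7) = 0$. The closed form gives $0$, hence $C = 0$.

Setting $a = \frac{1}{3}$:
$$I = \frac{3 \log{\left(6 \right)}}{2}.$$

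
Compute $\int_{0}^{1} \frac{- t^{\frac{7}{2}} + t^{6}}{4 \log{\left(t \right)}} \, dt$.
$- \frac{\log{\left(3 \right)}}{2} + \frac{\log{\left(14 \right)}}{4}$

Consider the one-parameter family: let $I(a) = \int_{0}^{1} \frac{t^{6} - t^{a}}{4 \log{\left(t \right)}} \, dt$.

Since $\dfrac{\partial}{\partial a}\,t^{a} = t^{a} \ln t$, the $\ln t$ in the denominator cancels and
$$\frac{dI}{da} = \int_{0}^{1} - \frac{1}{4} t^{a} \, dt = - \frac{1}{4} \left[\frac{t^{a+1}}{a+1}\right]_0^1 = - \frac{1}{4 a + 4}.$$

Integrating with respect to $a$ gives $I(a) = - \frac{\log{\left(a + 1 \right)}}{4} + \frac{\log{\left(7 \right)}}{4} + C$.

At $a = 6$ the integrand is identically $0$, so $I(6) = 0$. The closed form gives $0$, hence $C = 0$.

Setting $a = \frac{7}{2}$:
$$I = - \frac{\log{\left(3 \right)}}{2} + \frac{\log{\left(14 \right)}}{4}.$$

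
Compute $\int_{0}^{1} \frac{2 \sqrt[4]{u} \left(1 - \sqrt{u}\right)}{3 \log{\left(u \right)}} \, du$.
$- \frac{2 \log{\left(7 \right)}}{3} + \frac{2 \log{\left(5 \right)}}{3}$

Replace the exponent $\frac{1}{4}$ by a parameter $a$: let $I(a) = \int_{0}^{1} \frac{2 \left(- u^{\frac{3}{4}} + u^{a}\right)}{3 \log{\left(u \right)}} \, du$.

Since $\dfrac{\partial}{\partial a}\,u^{a} = u^{a} \ln u$, the $\ln u$ in the denominator cancels and
$$\frac{dI}{da} = \int_{0}^{1} \frac{2}{3} u^{a} \, du = \frac{2}{3} \left[\frac{u^{a+1}}{a+1}\right]_0^1 = \frac{2}{3 \left(a + 1\right)}.$$

Integrating with respect to $a$ gives $I(a) = \log{\left(\frac{2 \sqrt[3]{14} \left(a + 1\right)^{\frac{2}{3}}}{7} \right)} + C$.

At $a = \frac{3}{4}$ the integrand is identically $0$, so $I(\frac{3}{4}) = 0$. The closed form gives $0$, hence $C = 0$.

Setting $a = \frac{1}{4}$:
$$I = - \frac{2 \log{\left(7 \right)}}{3} + \frac{2 \log{\left(5 \right)}}{3}.$$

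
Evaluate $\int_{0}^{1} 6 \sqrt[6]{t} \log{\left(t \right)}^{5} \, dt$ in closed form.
$- \frac{33592320}{117649}$

Start from the elementary integral
$$J(a) = \int_{0}^{1} 6 t^{a} \, dt = \frac{6}{a + 1}.$$

Differentiating under the integral sign brings down a factor of $\ln t$:
$$\frac{dJ}{da} = \int_{0}^{1} 6 t^{a} \log{\left(t \right)} \, dt = - \frac{6}{\left(a + 1\right)^{2}}.$$

Repeating $5$ times in total — each differentiation brings down another $\ln t$ — gives
$$\frac{d^{5}J}{da^{5}} = \int_{0}^{1} 6 t^{a} \log{\left(t \right)}^{5} \, dt = - \frac{720}{\left(a + 1\right)^{6}},$$
and the integrand here is exactly the target integrand, so $I = - \frac{720}{\left(a + 1\right)^{6}}$.

Setting $a = \frac{1}{6}$:
$$I = - \frac{33592320}{117649}.$$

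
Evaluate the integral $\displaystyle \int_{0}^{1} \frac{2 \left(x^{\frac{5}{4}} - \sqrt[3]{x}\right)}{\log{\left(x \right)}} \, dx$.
$- \log{\left(\frac{256}{729} \right)}$

Introduce a parameter $a$ in the exponent: let $I(a) = \int_{0}^{1} \frac{2 \left(x^{\frac{5}{4}} - x^{a}\right)}{\log{\left(x \right)}} \, dx$.

Since $\dfrac{\partial}{\partial a}\,x^{a} = x^{a} \ln x$, the $\ln x$ in the denominator cancels and
$$\frac{dI}{da} = \int_{0}^{1} -2 x^{a} \, dx = -2 \left[\frac{x^{a+1}}{a+1}\right]_0^1 = - \frac{2}{a + 1}.$$

Integrating with respect to $a$ gives $I(a) = - \log{\left(\frac{16 \left(a + 1\right)^{2}}{81} \right)} + C$.

At $a = \frac{5}{4}$ the integrand is identically $0$, so $I(\frac{5}{4}) = 0$. The closed form gives $0$, hence $C = 0$.

Setting $a = \frac{1}{3}$:
$$I = - \log{\left(\frac{256}{729} \right)}.$$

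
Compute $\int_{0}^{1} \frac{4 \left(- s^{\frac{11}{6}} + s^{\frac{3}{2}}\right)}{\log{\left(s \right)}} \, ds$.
$\log{\left(\frac{50625}{83521} \right)}$

Replace the exponent $\frac{3}{2}$ by a parameter $a$: let $I(a) = \int_{0}^{1} \frac{4 \left(- s^{\frac{11}{6}} + s^{a}\right)}{\log{\left(s \right)}} \, ds$.

Since $\dfrac{\partial}{\partial a}\,s^{a} = s^{a} \ln s$, the $\ln s$ in the denominator cancels and
$$\frac{dI}{da} = \int_{0}^{1} 4 s^{a} \, ds = 4 \left[\frac{s^{a+1}}{a+1}\right]_0^1 = \frac{4}{a + 1}.$$

Integrating with respect to $a$ gives $I(a) = \log{\left(\frac{1296 \left(a + 1\right)^{4}}{83521} \right)} + C$.

At $a = \frac{11}{6}$ the integrand is identically $0$, so $I(\frac{11}{6}) = 0$. The closed form gives $0$, hence $C = 0$.

Setting $a = \frac{3}{2}$:
$$I = \log{\left(\frac{50625}{83521} \right)}.$$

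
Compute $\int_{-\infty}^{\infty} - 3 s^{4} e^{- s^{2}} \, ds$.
$- \frac{9 \sqrt{\pi}}{4}$

Start from the elementary integral
$$J(a) = \int_{-\infty}^{\infty} - 3 e^{- a s^{2}} \, ds = - \frac{3 \sqrt{\pi}}{\sqrt{a}}.$$

Differentiating under the integral sign brings down a factor of $(-s^2)$:
$$\frac{dJ}{da} = \int_{-\infty}^{\infty} 3 s^{2} e^{- a s^{2}} \, ds = \frac{3 \sqrt{\pi}}{2 a^{\frac{3}{2}}}.$$

Repeating twice in total — each differentiation brings down another $(-s^2)$ — gives
$$\frac{d^{2}J}{da^{2}} = \int_{-\infty}^{\infty} - 3 s^{4} e^{- a s^{2}} \, ds = - \frac{9 \sqrt{\pi}}{4 a^{\frac{5}{2}}},$$
and the integrand here is exactly the target integrand, so $I = - \frac{9 \sqrt{\pi}}{4 a^{\frac{5}{2}}}$.

Setting $a = 1$:
$$I = - \frac{9 \sqrt{\pi}}{4}.$$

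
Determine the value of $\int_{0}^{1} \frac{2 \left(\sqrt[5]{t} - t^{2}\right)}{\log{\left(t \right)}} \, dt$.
$- \log{\left(\frac{25}{4} \right)}$

Replace the exponent $2$ by a parameter $a$: let $I(a) = \int_{0}^{1} \frac{2 \left(\sqrt[5]{t} - t^{a}\right)}{\log{\left(t \right)}} \, dt$.

Since $\dfrac{\partial}{\partial a}\,t^{a} = t^{a} \ln t$, the $\ln t$ in the denominator cancels and
$$\frac{dI}{da} = \int_{0}^{1} -2 t^{a} \, dt = -2 \left[\frac{t^{a+1}}{a+1}\right]_0^1 = - \frac{2}{a + 1}.$$

Integrating with respect to $a$ gives $I(a) = - \log{\left(\frac{25 \left(a + 1\right)^{2}}{36} \right)} + C$.

At $a = \frac{1}{5}$ the integrand is identically $0$, so $I(\frac{1}{5}) = 0$. The closed form gives $0$, hence $C = 0$.

Setting $a = 2$:
$$I = - \log{\left(\frac{25}{4} \right)}.$$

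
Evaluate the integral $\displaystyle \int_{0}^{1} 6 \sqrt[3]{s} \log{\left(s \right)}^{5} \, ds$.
$- \frac{32805}{256}$

Consider the simpler parametrised integral
$$J(a) = \int_{0}^{1} 6 s^{a} \, ds = \frac{6}{a + 1}.$$

Differentiating under the integral sign brings down a factor of $\ln s$:
$$\frac{dJ}{da} = \int_{0}^{1} 6 s^{a} \log{\left(s \right)} \, ds = - \frac{6}{\left(a + 1\right)^{2}}.$$

Repeating $5$ times in total — each differentiation brings down another $\ln s$ — gives
$$\frac{d^{5}J}{da^{5}} = \int_{0}^{1} 6 s^{a} \log{\left(s \right)}^{5} \, ds = - \frac{720}{\left(a + 1\right)^{6}},$$
and the integrand here is exactly the target integrand, so $I = - \frac{720}{\left(a + 1\right)^{6}}$.

Setting $a = \frac{1}{3}$:
$$I = - \frac{32805}{256}.$$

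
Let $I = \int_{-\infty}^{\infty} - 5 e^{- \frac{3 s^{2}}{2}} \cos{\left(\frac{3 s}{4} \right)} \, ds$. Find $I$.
$- \frac{5 \sqrt{6} \sqrt{\pi}}{3 e^{\frac{3}{32}}}$

Let $b$ denote the cosine frequency and define $I(b) = \int_{-\infty}^{\infty} - 5 e^{- \frac{3 s^{2}}{2}} \cos{\left(b s \right)} \, ds$.

Differentiating under the integral sign,
$$I'(b) = \int_{-\infty}^{\infty} 5 s e^{- \frac{3 s^{2}}{2}} \sin{\left(b s \right)} \, ds.$$

Integrate $\int_{-\infty}^{\infty} s \sin(b s)\, e^{- \frac{3 s^{2}}{2}}\, ds$ by parts with $u = \sin(b s)$ and $dv = s\, e^{- \frac{3 s^{2}}{2}}\, ds$, giving $v = - \frac{e^{- \frac{3 s^{2}}{2}}}{3}$. The boundary term vanishes and
$$\int_{-\infty}^{\infty} s \sin(b s)\, e^{- \frac{3 s^{2}}{2}}\, ds = \frac{b}{3} \int_{-\infty}^{\infty} \cos(b s)\, e^{- \frac{3 s^{2}}{2}}\, ds,$$
so $I'(b) = - \frac{b}{3}\, I(b)$.

This is a separable first-order ODE; solving with the initial condition $I(0) = \int_{-\infty}^{\infty} - 5 e^{- \frac{3 s^{2}}{2}}\,ds = - \frac{5 \sqrt{6} \sqrt{\pi}}{3}$ gives
$$I(b) = - \frac{5 \sqrt{6} \sqrt{\pi} e^{- \frac{b^{2}}{6}}}{3}.$$

Setting $b = \frac{3}{4}$:
$$I = - \frac{5 \sqrt{6} \sqrt{\pi}}{3 e^{\frac{3}{32}}}.$$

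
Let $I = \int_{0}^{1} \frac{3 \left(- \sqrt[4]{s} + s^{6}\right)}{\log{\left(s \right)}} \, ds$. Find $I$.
$\log{\left(\frac{21952}{125} \right)}$

Introduce a parameter $a$ in the exponent: let $I(a) = \int_{0}^{1} \frac{3 \left(- \sqrt[4]{s} + s^{a}\right)}{\log{\left(s \right)}} \, ds$.

Since $\dfrac{\partial}{\partial a}\,s^{a} = s^{a} \ln s$, the $\ln s$ in the denominator cancels and
$$\frac{dI}{da} = \int_{0}^{1} 3 s^{a} \, ds = 3 \left[\frac{s^{a+1}}{a+1}\right]_0^1 = \frac{3}{a + 1}.$$

Integrating with respect to $a$ gives $I(a) = \log{\left(\frac{64 \left(a + 1\right)^{3}}{125} \right)} + C$.

At $a = \frac{1}{4}$ the integrand is identically $0$, so $I(\frac{1}{4}) = 0$. The closed form gives $0$, hence $C = 0$.

Setting $a = 6$:
$$I = \log{\left(\frac{21952}{125} \right)}.$$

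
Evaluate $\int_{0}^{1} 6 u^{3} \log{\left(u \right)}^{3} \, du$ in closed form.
$- \frac{9}{64}$

Start from the elementary integral
$$J(a) = \int_{0}^{1} 6 u^{a} \, du = \frac{6}{a + 1}.$$

Differentiating under the integral sign brings down a factor of $\ln u$:
$$\frac{dJ}{da} = \int_{0}^{1} 6 u^{a} \log{\left(u \right)} \, du = - \frac{6}{\left(a + 1\right)^{2}}.$$

Repeating $3$ times in total — each differentiation brings down another $\ln u$ — gives
$$\frac{d^{3}J}{da^{3}} = \int_{0}^{1} 6 u^{a} \log{\left(u \right)}^{3} \, du = - \frac{36}{\left(a + 1\right)^{4}},$$
and the integrand here is exactly the target integrand, so $I = - \frac{36}{\left(a + 1\right)^{4}}$.

Setting $a = 3$:
$$I = - \frac{9}{64}.$$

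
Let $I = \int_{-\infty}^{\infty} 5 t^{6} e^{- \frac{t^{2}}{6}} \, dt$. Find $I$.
$2025 \sqrt{6} \sqrt{\pi}$

Consider the simpler parametrised integral
$$J(a) = \int_{-\infty}^{\infty} 5 e^{- a t^{2}} \, dt = \frac{5 \sqrt{\pi}}{\sqrt{a}}.$$

Differentiating under the integral sign brings down a factor of $(-t^2)$:
$$\frac{dJ}{da} = \int_{-\infty}^{\infty} - 5 t^{2} e^{- a t^{2}} \, dt = - \frac{5 \sqrt{\pi}}{2 a^{\frac{3}{2}}}.$$

Repeating $3$ times in total — each differentiation brings down another $(-t^2)$ — gives
$$\frac{d^{3}J}{da^{3}} = \int_{-\infty}^{\infty} - 5 t^{6} e^{- a t^{2}} \, dt = - \frac{75 \sqrt{\pi}}{8 a^{\frac{7}{2}}},$$
and the integrand here is $(-1)^{3}$ times the target integrand, so $I = (-1)^{3}\,\frac{d^{3}J}{da^{3}} = \frac{75 \sqrt{\pi}}{8 a^{\frac{7}{2}}}$.

Setting $a = \frac{1}{6}$:
$$I = 2025 \sqrt{6} \sqrt{\pi}.$$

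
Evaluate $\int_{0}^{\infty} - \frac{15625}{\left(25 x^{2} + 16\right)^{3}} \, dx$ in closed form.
$- \frac{9375 \pi}{16384}$

Recall the elementary integral
$$J(a) = \int_{0}^{\infty} - \frac{1}{a^{2} + x^{2}} \, dx = - \frac{\pi}{2 a}.$$

Differentiating under the integral sign with respect to $a$,
$$\frac{dJ}{da} = \int_{0}^{\infty} \frac{2 a}{\left(a^{2} + x^{2}\right)^{2}} \, dx = \frac{\pi}{2 a^{2}},$$
so $\int_{0}^{\infty} - \frac{1}{\left(a^{2} + x^{2}\right)^{2}} \, dx = - \frac{\pi}{4 a^{3}}$.

Repeating — each differentiation of $1/(x^2+a^2)^j$ produces $-2ja/(x^2+a^2)^{j+1}$ — and dividing through by $-2ja$ at each step yields, after $2$ differentiations in total,
$$\int_{0}^{\infty} - \frac{1}{\left(a^{2} + x^{2}\right)^{3}} \, dx = - \frac{3 \pi}{16 a^{5}}.$$

Setting $a = \frac{4}{5}$:
$$I = - \frac{9375 \pi}{16384}.$$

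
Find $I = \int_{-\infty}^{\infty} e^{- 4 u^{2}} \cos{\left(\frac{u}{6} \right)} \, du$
$\frac{\sqrt{\pi}}{2 e^{\frac{1}{576}}}$

Define $I(b) = \int_{-\infty}^{\infty} e^{- 4 u^{2}} \cos{\left(b u \right)} \, du$.

Differentiating under the integral sign,
$$I'(b) = \int_{-\infty}^{\infty} - u e^{- 4 u^{2}} \sin{\left(b u \right)} \, du.$$

Integrate $\int_{-\infty}^{\infty} u \sin(b u)\, e^{- 4 u^{2}}\, du$ by parts with $w = \sin(b u)$ and $dv = u\, e^{- 4 u^{2}}\, du$, giving $v = - \frac{e^{- 4 u^{2}}}{8}$. The boundary term vanishes and
$$\int_{-\infty}^{\infty} u \sin(b u)\, e^{- 4 u^{2}}\, du = \frac{b}{8} \int_{-\infty}^{\infty} \cos(b u)\, e^{- 4 u^{2}}\, du,$$
so $I'(b) = - \frac{b}{8}\, I(b)$.

This is a separable first-order ODE; solving with the initial condition $I(0) = \int_{-\infty}^{\infty} e^{- 4 u^{2}}\,du = \frac{\sqrt{\pi}}{2}$ gives
$$I(b) = \frac{\sqrt{\pi} e^{- \frac{b^{2}}{16}}}{2}.$$

Setting $b = \frac{1}{6}$:
$$I = \frac{\sqrt{\pi}}{2 e^{\frac{1}{576}}}.$$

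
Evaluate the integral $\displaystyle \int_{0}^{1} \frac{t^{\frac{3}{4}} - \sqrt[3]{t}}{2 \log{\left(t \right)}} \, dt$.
$\log{\left(\frac{\sqrt{21}}{4} \right)}$

Consider the one-parameter family: let $I(a) = \int_{0}^{1} \frac{- \sqrt[3]{t} + t^{a}}{2 \log{\left(t \right)}} \, dt$.

Since $\dfrac{\partial}{\partial a}\,t^{a} = t^{a} \ln t$, the $\ln t$ in the denominator cancels and
$$\frac{dI}{da} = \int_{0}^{1} \frac{1}{2} t^{a} \, dt = \frac{1}{2} \left[\frac{t^{a+1}}{a+1}\right]_0^1 = \frac{1}{2 \left(a + 1\right)}.$$

Integrating with respect to $a$ gives $I(a) = \frac{\log{\left(a + 1 \right)}}{2} - \log{\left(2 \right)} + \frac{\log{\left(3 \right)}}{2} + C$.

At $a = \frac{1}{3}$ the integrand is identically $0$, so $I(\frac{1}{3}) = 0$. The closed form gives $0$, hence $C = 0$.

Setting $a = \frac{3}{4}$:
$$I = \log{\left(\frac{\sqrt{21}}{4} \right)}.$$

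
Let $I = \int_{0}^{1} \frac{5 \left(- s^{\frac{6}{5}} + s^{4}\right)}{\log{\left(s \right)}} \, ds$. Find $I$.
$\log{\left(\frac{9765625}{161051} \right)}$

Introduce a parameter $a$ in the exponent: let $I(a) = \int_{0}^{1} \frac{5 \left(- s^{\frac{6}{5}} + s^{a}\right)}{\log{\left(s \right)}} \, ds$.

Since $\dfrac{\partial}{\partial a}\,s^{a} = s^{a} \ln s$, the $\ln s$ in the denominator cancels and
$$\frac{dI}{da} = \int_{0}^{1} 5 s^{a} \, ds = 5 \left[\frac{s^{a+1}}{a+1}\right]_0^1 = \frac{5}{a + 1}.$$

Integrating with respect to $a$ gives $I(a) = \log{\left(\frac{3125 \left(a + 1\right)^{5}}{161051} \right)} + C$.

At $a = \frac{6}{5}$ the integrand is identically $0$, so $I(\frac{6}{5}) = 0$. The closed form gives $0$, hence $C = 0$.

Setting $a = 4$:
$$I = \log{\left(\frac{9765625}{161051} \right)}.$$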